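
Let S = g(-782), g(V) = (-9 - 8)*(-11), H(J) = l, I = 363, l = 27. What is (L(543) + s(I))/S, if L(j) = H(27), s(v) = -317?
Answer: -290/187 ≈ -1.5508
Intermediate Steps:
H(J) = 27
g(V) = 187 (g(V) = -17*(-11) = 187)
S = 187
L(j) = 27
(L(543) + s(I))/S = (27 - 317)/187 = -290*1/187 = -290/187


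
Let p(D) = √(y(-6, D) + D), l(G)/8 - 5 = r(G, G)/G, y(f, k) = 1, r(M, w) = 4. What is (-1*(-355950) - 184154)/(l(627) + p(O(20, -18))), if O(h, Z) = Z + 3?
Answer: 1352483251152/318058175 - 33768994842*I*√14/318058175 ≈ 4252.3 - 397.26*I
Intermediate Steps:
O(h, Z) = 3 + Z
l(G) = 40 + 32/G (l(G) = 40 + 8*(4/G) = 40 + 32/G)
p(D) = √(1 + D)
(-1*(-355950) - 184154)/(l(627) + p(O(20, -18))) = (-1*(-355950) - 184154)/((40 + 32/627) + √(1 + (3 - 18))) = (355950 - 184154)/((40 + 32*(1/627)) + √(1 - 15)) = 171796/((40 + 32/627) + √(-14)) = 171796/(25112/627 + I*√14)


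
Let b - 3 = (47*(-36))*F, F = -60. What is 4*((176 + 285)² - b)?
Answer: 443992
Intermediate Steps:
b = 101523 (b = 3 + (47*(-36))*(-60) = 3 - 1692*(-60) = 3 + 101520 = 101523)
4*((176 + 285)² - b) = 4*((176 + 285)² - 1*101523) = 4*(461² - 101523) = 4*(212521 - 101523) = 4*110998 = 443992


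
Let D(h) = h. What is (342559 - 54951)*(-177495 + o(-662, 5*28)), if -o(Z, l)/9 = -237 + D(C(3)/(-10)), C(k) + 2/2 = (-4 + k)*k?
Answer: -252182747424/5 ≈ -5.0437e+10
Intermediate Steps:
C(k) = -1 + k*(-4 + k) (C(k) = -1 + (-4 + k)*k = -1 + k*(-4 + k))
o(Z, l) = 10647/5 (o(Z, l) = -9*(-237 + (-1 + 3² - 4*3)/(-10)) = -9*(-237 + (-1 + 9 - 12)*(-⅒)) = -9*(-237 - 4*(-⅒)) = -9*(-237 + ⅖) = -9*(-1183/5) = 10647/5)
(342559 - 54951)*(-177495 + o(-662, 5*28)) = (342559 - 54951)*(-177495 + 10647/5) = 287608*(-876828/5) = -252182747424/5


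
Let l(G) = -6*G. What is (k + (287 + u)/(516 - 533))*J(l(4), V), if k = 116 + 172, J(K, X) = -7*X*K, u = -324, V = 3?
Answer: 2486232/17 ≈ 1.4625e+5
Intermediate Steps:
J(K, X) = -7*K*X
k = 288
(k + (287 + u)/(516 - 533))*J(l(4), V) = (288 + (287 - 324)/(516 - 533))*(-7*(-6*4)*3) = (288 - 37/(-17))*(-7*(-24)*3) = (288 - 37*(-1/17))*504 = (288 + 37/17)*504 = (4933/17)*504 = 2486232/17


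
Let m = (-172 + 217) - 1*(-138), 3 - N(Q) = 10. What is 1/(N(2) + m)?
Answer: 1/176 ≈ 0.0056818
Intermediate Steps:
N(Q) = -7 (N(Q) = 3 - 1*10 = 3 - 10 = -7)
m = 183 (m = 45 + 138 = 183)
1/(N(2) + m) = 1/(-7 + 183) = 1/176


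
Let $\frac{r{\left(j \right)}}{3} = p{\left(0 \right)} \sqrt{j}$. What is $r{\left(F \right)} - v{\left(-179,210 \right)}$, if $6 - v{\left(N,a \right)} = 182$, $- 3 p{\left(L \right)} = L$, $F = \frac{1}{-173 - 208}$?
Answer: $176$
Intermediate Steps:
$F = - \frac{1}{381}$ ($F = \frac{1}{-381} = - \frac{1}{381} \approx -0.0026247$)
$p{\left(L \right)} = - \frac{L}{3}$
$v{\left(N,a \right)} = -176$ ($v{\left(N,a \right)} = 6 - 182 = -176$)
$r{\left(j \right)} = 0$ ($r{\left(j \right)} = 3 \left(- \frac{1}{3}\right) 0 \sqrt{j} = 3 \cdot 0 \sqrt{j} = 3 \cdot 0 = 0$)
$r{\left(F \right)} - v{\left(-179,210 \right)} = 0 - -176 = 0 + 176 = 176$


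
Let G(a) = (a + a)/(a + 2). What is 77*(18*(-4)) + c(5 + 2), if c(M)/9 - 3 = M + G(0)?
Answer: -5454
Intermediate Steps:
G(a) = 2*a/(2 + a) (G(a) = (2*a)/(2 + a) = 2*a/(2 + a))
c(M) = 27 + 9*M (c(M) = 27 + 9*(M + 2*0/(2 + 0)) = 27 + 9*(M + 2*0/2) = 27 + 9*(M + 2*0*(1/2)) = 27 + 9*(M + 0) = 27 + 9*M)
77*(18*(-4)) + c(5 + 2) = 77*(18*(-4)) + (27 + 9*(5 + 2)) = 77*(-72) + (27 + 9*7) = -5544 + (27 + 63) = -5544 + 90 = -5454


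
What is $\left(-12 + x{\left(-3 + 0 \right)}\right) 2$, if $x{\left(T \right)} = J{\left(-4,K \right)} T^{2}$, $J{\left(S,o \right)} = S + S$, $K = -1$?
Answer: $-168$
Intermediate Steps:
$J{\left(S,o \right)} = 2 S$
$x{\left(T \right)} = - 8 T^{2}$ ($x{\left(T \right)} = 2 \left(-4\right) T^{2} = - 8 T^{2}$)
$\left(-12 + x{\left(-3 + 0 \right)}\right) 2 = \left(-12 - 8 \left(-3 + 0\right)^{2}\right) 2 = \left(-12 - 8 \left(-3\right)^{2}\right) 2 = \left(-12 - 72\right) 2 = \left(-84\right) 2 = -168$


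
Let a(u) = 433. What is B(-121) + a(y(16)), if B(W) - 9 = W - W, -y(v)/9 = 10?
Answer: 442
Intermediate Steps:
y(v) = -90 (y(v) = -9*10 = -90)
B(W) = 9 (B(W) = 9 + (W - W) = 9 + 0 = 9)
B(-121) + a(y(16)) = 9 + 433 = 442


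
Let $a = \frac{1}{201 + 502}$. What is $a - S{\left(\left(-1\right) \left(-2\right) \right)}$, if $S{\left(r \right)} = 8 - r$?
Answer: $- \frac{4217}{703} \approx -5.9986$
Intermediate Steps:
$a = \frac{1}{703} \approx 0.0014225$
$a - S{\left(\left(-1\right) \left(-2\right) \right)} = \frac{1}{703} - \left(8 - \left(-1\right) \left(-2\right)\right) = \frac{1}{703} - \left(8 - 2\right) = \frac{1}{703} - 6 = - \frac{4217}{703}$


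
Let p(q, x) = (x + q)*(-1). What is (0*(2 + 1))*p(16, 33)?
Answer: 0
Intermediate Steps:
p(q, x) = -q - x (p(q, x) = (q + x)*(-1) = -q - x)
(0*(2 + 1))*p(16, 33) = (0*(2 + 1))*(-1*16 - 1*33) = (0*3)*(-16 - 33) = 0*(-49) = 0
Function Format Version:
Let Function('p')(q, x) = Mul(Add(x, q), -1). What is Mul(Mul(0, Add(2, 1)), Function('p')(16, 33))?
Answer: 0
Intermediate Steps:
Function('p')(q, x) = Add(Mul(-1, q), Mul(-1, x)) (Function('p')(q, x) = Mul(Add(q, x), -1) = Add(Mul(-1, q), Mul(-1, x)))
Mul(Mul(0, Add(2, 1)), Function('p')(16, 33)) = Mul(Mul(0, Add(2, 1)), Add(Mul(-1, 16), Mul(-1, 33))) = Mul(Mul(0, 3), Add(-16, -33)) = Mul(0, -49) = 0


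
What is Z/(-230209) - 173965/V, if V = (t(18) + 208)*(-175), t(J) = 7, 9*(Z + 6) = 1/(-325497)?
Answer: 3352031437626868/724970378596275 ≈ 4.6237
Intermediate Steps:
Z = -17576839/2929473 (Z = -6 + (1/9)/(-325497) = -6 + (1/9)*(-1/325497) = -6 - 1/2929473 = -17576839/2929473 ≈ -6.0000)
V = -37625 (V = (7 + 208)*(-175) = 215*(-175) = -37625)
Z/(-230209) - 173965/V = -17576839/2929473/(-230209) - 173965/(-37625) = -17576839/2929473*(-1/230209) - 173965*(-1/37625) = 2510977/96341578551 + 34793/7525 = 3352031437626868/724970378596275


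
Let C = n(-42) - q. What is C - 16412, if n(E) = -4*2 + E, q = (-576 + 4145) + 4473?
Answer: -24504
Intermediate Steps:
q = 8042 (q = 3569 + 4473 = 8042)
n(E) = -8 + E
C = -8092 (C = (-8 - 42) - 1*8042 = -50 - 8042 = -8092)
C - 16412 = -8092 - 16412 = -24504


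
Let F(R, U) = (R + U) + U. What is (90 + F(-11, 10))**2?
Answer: 9801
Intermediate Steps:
F(R, U) = R + 2*U
(90 + F(-11, 10))**2 = (90 + (-11 + 2*10))**2 = (90 + (-11 + 20))**2 = (90 + 9)**2 = 99**2 = 9801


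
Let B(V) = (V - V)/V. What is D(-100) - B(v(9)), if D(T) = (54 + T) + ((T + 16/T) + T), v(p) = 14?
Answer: -6154/25 ≈ -246.16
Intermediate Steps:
B(V) = 0 (B(V) = 0/V = 0)
D(T) = 54 + 3*T + 16/T (D(T) = (54 + T) + (2*T + 16/T) = 54 + 3*T + 16/T)
D(-100) - B(v(9)) = (54 + 3*(-100) + 16/(-100)) - 1*0 = (54 - 300 + 16*(-1/100)) + 0 = (54 - 300 - 4/25) + 0 = -6154/25 + 0 = -6154/25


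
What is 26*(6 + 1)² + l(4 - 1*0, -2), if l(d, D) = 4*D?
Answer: 1266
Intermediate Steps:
26*(6 + 1)² + l(4 - 1*0, -2) = 26*(6 + 1)² + 4*(-2) = 26*7² - 8 = 26*49 - 8 = 1274 - 8 = 1266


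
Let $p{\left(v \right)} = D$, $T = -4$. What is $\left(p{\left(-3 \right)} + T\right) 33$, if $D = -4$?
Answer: $-264$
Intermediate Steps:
$p{\left(v \right)} = -4$
$\left(p{\left(-3 \right)} + T\right) 33 = \left(-4 - 4\right) 33 = \left(-8\right) 33 = -264$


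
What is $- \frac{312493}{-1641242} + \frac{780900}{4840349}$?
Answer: $\frac{2794221057857}{7944184073458} \approx 0.35173$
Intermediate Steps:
$- \frac{312493}{-1641242} + \frac{780900}{4840349} = \left(-312493\right) \left(- \frac{1}{1641242}\right) + 780900 \cdot \frac{1}{4840349} = \frac{312493}{1641242} + \frac{780900}{4840349} = \frac{2794221057857}{7944184073458}$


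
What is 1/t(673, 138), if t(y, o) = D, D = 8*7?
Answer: 1/56 ≈ 0.017857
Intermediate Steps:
D = 56
t(y, o) = 56
1/t(673, 138) = 1/56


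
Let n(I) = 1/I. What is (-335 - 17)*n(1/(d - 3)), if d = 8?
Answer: -1760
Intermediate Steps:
(-335 - 17)*n(1/(d - 3)) = (-335 - 17)/(1/(8 - 3)) = -352/(1/5) = -352/⅕ = -352*5 = -1760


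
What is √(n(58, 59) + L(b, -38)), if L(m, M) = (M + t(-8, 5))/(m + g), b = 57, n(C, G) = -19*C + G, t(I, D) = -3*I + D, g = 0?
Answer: 2*I*√94145/19 ≈ 32.298*I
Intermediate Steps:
t(I, D) = D - 3*I
n(C, G) = G - 19*C
L(m, M) = (29 + M)/m (L(m, M) = (M + (5 - 3*(-8)))/(m + 0) = (M + (5 + 24))/m = (M + 29)/m = (29 + M)/m)
√(n(58, 59) + L(b, -38)) = √((59 - 19*58) + (29 - 38)/57) = √((59 - 1102) + (1/57)*(-9)) = √(-1043 - 3/19) = √(-19820/19) = 2*I*√94145/19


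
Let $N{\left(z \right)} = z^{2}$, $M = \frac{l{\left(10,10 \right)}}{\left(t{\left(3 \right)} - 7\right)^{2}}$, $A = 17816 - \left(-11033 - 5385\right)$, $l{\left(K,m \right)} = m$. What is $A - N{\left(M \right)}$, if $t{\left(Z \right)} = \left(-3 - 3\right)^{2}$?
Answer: $\frac{24213057654}{707281} \approx 34234.0$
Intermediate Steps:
$t{\left(Z \right)} = 36$ ($t{\left(Z \right)} = \left(-6\right)^{2} = 36$)
$A = 34234$ ($A = 17816 - \left(-11033 - 5385\right) = 17816 - -16418 = 17816 + 16418 = 34234$)
$M = \frac{10}{841}$ ($M = \frac{10}{\left(36 - 7\right)^{2}} = \frac{10}{29^{2}} = \frac{10}{841} \approx 0.011891$)
$A - N{\left(M \right)} = 34234 - \left(\frac{10}{841}\right)^{2} = 34234 - \frac{100}{707281} = \frac{24213057654}{707281}$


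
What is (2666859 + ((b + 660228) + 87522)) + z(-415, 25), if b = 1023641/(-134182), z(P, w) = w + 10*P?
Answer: 457624540447/134182 ≈ 3.4105e+6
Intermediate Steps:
b = -1023641/134182 (b = 1023641*(-1/134182) = -1023641/134182 ≈ -7.6288)
(2666859 + ((b + 660228) + 87522)) + z(-415, 25) = (2666859 + ((-1023641/134182 + 660228) + 87522)) + (25 + 10*(-415)) = (2666859 + (88589689855/134182 + 87522)) + (25 - 4150) = (2666859 + 100333566859/134182) - 4125 = 458178041197/134182 - 4125 = 457624540447/134182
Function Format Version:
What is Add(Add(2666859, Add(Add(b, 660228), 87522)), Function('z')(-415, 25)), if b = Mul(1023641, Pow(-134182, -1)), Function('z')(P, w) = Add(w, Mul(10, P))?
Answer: Rational(457624540447, 134182) ≈ 3.4105e+6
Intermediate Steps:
b = Rational(-1023641, 134182) (b = Mul(1023641, Rational(-1, 134182)) = Rational(-1023641, 134182) ≈ -7.6288)
Add(Add(2666859, Add(Add(b, 660228), 87522)), Function('z')(-415, 25)) = Add(Add(2666859, Add(Add(Rational(-1023641, 134182), 660228), 87522)), Add(25, Mul(10, -415))) = Add(Add(2666859, Add(Rational(88589689855, 134182), 87522)), Add(25, -4150)) = Add(Add(2666859, Rational(100333566859, 134182)), -4125) = Add(Rational(458178041197, 134182), -4125) = Rational(457624540447, 134182)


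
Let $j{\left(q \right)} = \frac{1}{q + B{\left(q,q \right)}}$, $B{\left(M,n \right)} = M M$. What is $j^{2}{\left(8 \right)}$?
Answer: $\frac{1}{5184} \approx 0.0001929$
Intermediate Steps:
$B{\left(M,n \right)} = M^{2}$
$j{\left(q \right)} = \frac{1}{q + q^{2}}$
$j^{2}{\left(8 \right)} = \left(\frac{1}{8 \left(1 + 8\right)}\right)^{2} = \left(\frac{1}{8 \cdot 9}\right)^{2} = \left(\frac{1}{8} \cdot \frac{1}{9}\right)^{2} = \left(\frac{1}{72}\right)^{2} = \frac{1}{5184}$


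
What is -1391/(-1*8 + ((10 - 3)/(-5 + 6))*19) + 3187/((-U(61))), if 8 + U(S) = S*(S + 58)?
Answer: -10484516/906375 ≈ -11.568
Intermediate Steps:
U(S) = -8 + S*(58 + S) (U(S) = -8 + S*(S + 58) = -8 + S*(58 + S))
-1391/(-1*8 + ((10 - 3)/(-5 + 6))*19) + 3187/((-U(61))) = -1391/(-1*8 + ((10 - 3)/(-5 + 6))*19) + 3187/((-(-8 + 61² + 58*61))) = -1391/(-8 + (7/1)*19) + 3187/((-(-8 + 3721 + 3538))) = -1391/(-8 + (7*1)*19) + 3187/((-1*7251)) = -1391/(-8 + 7*19) + 3187/(-7251) = -1391/(-8 + 133) + 3187*(-1/7251) = -1391/125 - 3187/7251 = -10484516/906375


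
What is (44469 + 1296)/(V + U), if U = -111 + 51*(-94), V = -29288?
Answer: -45765/34193 ≈ -1.3384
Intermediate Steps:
U = -4905 (U = -111 - 4794 = -4905)
(44469 + 1296)/(V + U) = (44469 + 1296)/(-29288 - 4905) = 45765/(-34193) = 45765*(-1/34193) = -45765/34193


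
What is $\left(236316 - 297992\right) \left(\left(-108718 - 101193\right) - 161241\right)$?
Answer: $22891170752$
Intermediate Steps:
$\left(236316 - 297992\right) \left(\left(-108718 - 101193\right) - 161241\right) = - 61676 \left(\left(-108718 - 101193\right) - 161241\right) = - 61676 \left(-209911 - 161241\right) = \left(-61676\right) \left(-371152\right) = 22891170752$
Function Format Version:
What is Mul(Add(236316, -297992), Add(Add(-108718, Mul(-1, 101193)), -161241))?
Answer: 22891170752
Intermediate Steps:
Mul(Add(236316, -297992), Add(Add(-108718, Mul(-1, 101193)), -161241)) = Mul(-61676, Add(Add(-108718, -101193), -161241)) = Mul(-61676, Add(-209911, -161241)) = Mul(-61676, -371152) = 22891170752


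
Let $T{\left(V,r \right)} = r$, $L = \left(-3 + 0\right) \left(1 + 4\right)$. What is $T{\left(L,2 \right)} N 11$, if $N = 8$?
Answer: $176$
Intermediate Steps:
$L = -15$ ($L = \left(-3\right) 5 = -15$)
$T{\left(L,2 \right)} N 11 = 2 \cdot 8 \cdot 11 = 16 \cdot 11 = 176$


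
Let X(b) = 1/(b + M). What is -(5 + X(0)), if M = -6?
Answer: -29/6 ≈ -4.8333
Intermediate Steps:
X(b) = 1/(-6 + b) (X(b) = 1/(b - 6) = 1/(-6 + b))
-(5 + X(0)) = -(5 + 1/(-6 + 0)) = -(5 + 1/(-6)) = -(5 - ⅙) = -1*29/6 = -29/6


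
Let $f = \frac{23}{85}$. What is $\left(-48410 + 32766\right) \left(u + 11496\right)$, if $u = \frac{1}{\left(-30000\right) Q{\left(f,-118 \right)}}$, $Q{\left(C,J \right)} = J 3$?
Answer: $- \frac{477484290723911}{2655000} \approx -1.7984 \cdot 10^{8}$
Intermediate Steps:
$f = \frac{23}{85}$ ($f = 23 \cdot \frac{1}{85} = \frac{23}{85} \approx 0.27059$)
$Q{\left(C,J \right)} = 3 J$
$u = \frac{1}{10620000}$ ($u = \frac{1}{\left(-30000\right) 3 \left(-118\right)} = - \frac{1}{30000 \left(-354\right)} = \left(- \frac{1}{30000}\right) \left(- \frac{1}{354}\right) = \frac{1}{10620000} \approx 9.4162 \cdot 10^{-8}$)
$\left(-48410 + 32766\right) \left(u + 11496\right) = \left(-48410 + 32766\right) \left(\frac{1}{10620000} + 11496\right) = \left(-15644\right) \frac{122087520001}{10620000} = - \frac{477484290723911}{2655000}$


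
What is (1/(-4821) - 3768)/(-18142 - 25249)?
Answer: 18165529/209188011 ≈ 0.086838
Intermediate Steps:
(1/(-4821) - 3768)/(-18142 - 25249) = (-1/4821 - 3768)/(-43391) = -18165529/4821*(-1/43391) = 18165529/209188011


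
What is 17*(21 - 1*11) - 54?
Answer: 116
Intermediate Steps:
17*(21 - 1*11) - 54 = 17*(21 - 11) - 54 = 17*10 - 54 = 170 - 54 = 116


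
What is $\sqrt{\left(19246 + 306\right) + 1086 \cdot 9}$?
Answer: $\sqrt{29326} \approx 171.25$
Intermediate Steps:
$\sqrt{\left(19246 + 306\right) + 1086 \cdot 9} = \sqrt{19552 + 9774} = \sqrt{29326}$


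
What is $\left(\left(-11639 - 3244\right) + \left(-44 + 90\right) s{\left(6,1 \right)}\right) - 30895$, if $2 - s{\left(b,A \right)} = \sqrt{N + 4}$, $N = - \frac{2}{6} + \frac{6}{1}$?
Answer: $-45686 - \frac{46 \sqrt{87}}{3} \approx -45829.0$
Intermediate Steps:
$N = \frac{17}{3}$ ($N = \left(-2\right) \frac{1}{6} + 6 \cdot 1 = - \frac{1}{3} + 6 = \frac{17}{3} \approx 5.6667$)
$s{\left(b,A \right)} = 2 - \frac{\sqrt{87}}{3}$ ($s{\left(b,A \right)} = 2 - \sqrt{\frac{17}{3} + 4} = 2 - \sqrt{\frac{29}{3}} = 2 - \frac{\sqrt{87}}{3}$)
$\left(\left(-11639 - 3244\right) + \left(-44 + 90\right) s{\left(6,1 \right)}\right) - 30895 = \left(\left(-11639 - 3244\right) + \left(-44 + 90\right) \left(2 - \frac{\sqrt{87}}{3}\right)\right) - 30895 = \left(-14883 + 46 \left(2 - \frac{\sqrt{87}}{3}\right)\right) - 30895 = \left(-14883 + \left(92 - \frac{46 \sqrt{87}}{3}\right)\right) - 30895 = \left(-14791 - \frac{46 \sqrt{87}}{3}\right) - 30895 = -45686 - \frac{46 \sqrt{87}}{3}$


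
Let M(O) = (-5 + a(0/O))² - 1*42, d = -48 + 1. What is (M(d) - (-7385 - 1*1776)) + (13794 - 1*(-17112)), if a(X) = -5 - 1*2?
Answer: 40169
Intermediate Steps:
a(X) = -7 (a(X) = -5 - 2 = -7)
d = -47
M(O) = 102 (M(O) = (-5 - 7)² - 1*42 = (-12)² - 42 = 144 - 42 = 102)
(M(d) - (-7385 - 1*1776)) + (13794 - 1*(-17112)) = (102 - (-7385 - 1*1776)) + (13794 - 1*(-17112)) = (102 - (-7385 - 1776)) + (13794 + 17112) = (102 - 1*(-9161)) + 30906 = (102 + 9161) + 30906 = 9263 + 30906 = 40169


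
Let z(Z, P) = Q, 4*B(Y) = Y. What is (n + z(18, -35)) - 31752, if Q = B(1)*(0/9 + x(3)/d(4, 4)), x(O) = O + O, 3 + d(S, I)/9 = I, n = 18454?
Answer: -79787/6 ≈ -13298.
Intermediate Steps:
d(S, I) = -27 + 9*I
x(O) = 2*O
B(Y) = Y/4
Q = 1/6 (Q = ((1/4)*1)*(0/9 + (2*3)/(-27 + 9*4)) = (0*(1/9) + 6/(-27 + 36))/4 = (0 + 6/9)/4 = (0 + 6*(1/9))/4 = (0 + 2/3)/4 = (1/4)*(2/3) = 1/6 ≈ 0.16667)
z(Z, P) = 1/6
(n + z(18, -35)) - 31752 = (18454 + 1/6) - 31752 = 110725/6 - 31752 = -79787/6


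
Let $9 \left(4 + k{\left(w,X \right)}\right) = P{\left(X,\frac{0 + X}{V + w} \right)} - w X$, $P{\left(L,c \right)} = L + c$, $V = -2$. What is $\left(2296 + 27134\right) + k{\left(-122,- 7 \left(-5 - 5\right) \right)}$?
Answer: $\frac{16953493}{558} \approx 30383.0$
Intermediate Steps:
$k{\left(w,X \right)} = -4 + \frac{X}{9} - \frac{X w}{9} + \frac{X}{9 \left(-2 + w\right)}$ ($k{\left(w,X \right)} = -4 + \frac{\left(X + \frac{0 + X}{-2 + w}\right) - w X}{9} = -4 + \frac{\left(X + \frac{X}{-2 + w}\right) - X w}{9} = -4 + \frac{X + \frac{X}{-2 + w} - X w}{9} = -4 + \left(\frac{X}{9} - \frac{X w}{9} + \frac{X}{9 \left(-2 + w\right)}\right) = -4 + \frac{X}{9} - \frac{X w}{9} + \frac{X}{9 \left(-2 + w\right)}$)
$\left(2296 + 27134\right) + k{\left(-122,- 7 \left(-5 - 5\right) \right)} = \left(2296 + 27134\right) + \frac{- 7 \left(-5 - 5\right) + - 7 \left(-5 - 5\right) \left(-2 - 122\right) - \left(-2 - 122\right) \left(36 + - 7 \left(-5 - 5\right) \left(-122\right)\right)}{9 \left(-2 - 122\right)} = 29430 + \frac{- 7 \left(-5 - 5\right) + - 7 \left(-5 - 5\right) \left(-124\right) - - 124 \left(36 + - 7 \left(-5 - 5\right) \left(-122\right)\right)}{9 \left(-124\right)} = 29430 + \frac{1}{9} \left(- \frac{1}{124}\right) \left(\left(-7\right) \left(-10\right) + \left(-7\right) \left(-10\right) \left(-124\right) - - 124 \left(36 + \left(-7\right) \left(-10\right) \left(-122\right)\right)\right) = 29430 + \frac{1}{9} \left(- \frac{1}{124}\right) \left(70 + 70 \left(-124\right) - - 124 \left(36 + 70 \left(-122\right)\right)\right) = 29430 + \frac{1}{9} \left(- \frac{1}{124}\right) \left(70 - 8680 - - 124 \left(36 - 8540\right)\right) = 29430 + \frac{1}{9} \left(- \frac{1}{124}\right) \left(70 - 8680 - \left(-124\right) \left(-8504\right)\right) = 29430 + \frac{1}{9} \left(- \frac{1}{124}\right) \left(70 - 8680 - 1054496\right) = 29430 + \frac{1}{9} \left(- \frac{1}{124}\right) \left(-1063106\right) = 29430 + \frac{531553}{558} = \frac{16953493}{558}$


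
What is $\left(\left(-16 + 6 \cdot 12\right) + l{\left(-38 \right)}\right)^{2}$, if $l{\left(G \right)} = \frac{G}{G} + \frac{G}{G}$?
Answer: $3364$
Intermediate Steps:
$l{\left(G \right)} = 2$ ($l{\left(G \right)} = 1 + 1 = 2$)
$\left(\left(-16 + 6 \cdot 12\right) + l{\left(-38 \right)}\right)^{2} = \left(\left(-16 + 6 \cdot 12\right) + 2\right)^{2} = \left(\left(-16 + 72\right) + 2\right)^{2} = \left(56 + 2\right)^{2} = 58^{2} = 3364$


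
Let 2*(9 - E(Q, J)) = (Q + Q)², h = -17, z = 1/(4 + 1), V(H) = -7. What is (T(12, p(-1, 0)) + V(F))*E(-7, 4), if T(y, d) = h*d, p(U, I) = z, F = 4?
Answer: 4628/5 ≈ 925.60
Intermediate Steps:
z = ⅕ (z = 1/5 = ⅕ ≈ 0.20000)
p(U, I) = ⅕
T(y, d) = -17*d
E(Q, J) = 9 - 2*Q² (E(Q, J) = 9 - (Q + Q)²/2 = 9 - 4*Q²/2 = 9 - 2*Q²)
(T(12, p(-1, 0)) + V(F))*E(-7, 4) = (-17*⅕ - 7)*(9 - 2*(-7)²) = (-17/5 - 7)*(9 - 2*49) = -52*(9 - 98)/5 = -52/5*(-89) = 4628/5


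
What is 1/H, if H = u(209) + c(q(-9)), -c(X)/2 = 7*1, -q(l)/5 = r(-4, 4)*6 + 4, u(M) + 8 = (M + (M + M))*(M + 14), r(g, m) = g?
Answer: 1/139799 ≈ 7.1531e-6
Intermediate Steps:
u(M) = -8 + 3*M*(14 + M) (u(M) = -8 + (M + (M + M))*(M + 14) = -8 + (M + 2*M)*(14 + M) = -8 + (3*M)*(14 + M) = -8 + 3*M*(14 + M))
q(l) = 100 (q(l) = -5*(-4*6 + 4) = -5*(-24 + 4) = -5*(-20) = 100)
c(X) = -14
H = 139799 (H = (-8 + 3*209² + 42*209) - 14 = (-8 + 3*43681 + 8778) - 14 = (-8 + 131043 + 8778) - 14 = 139813 - 14 = 139799)
1/H = 1/139799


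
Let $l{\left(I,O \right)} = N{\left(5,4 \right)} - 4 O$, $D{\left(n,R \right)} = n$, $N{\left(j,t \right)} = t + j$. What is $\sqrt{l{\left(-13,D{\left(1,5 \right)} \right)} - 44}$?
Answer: $i \sqrt{39} \approx 6.245 i$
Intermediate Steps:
$N{\left(j,t \right)} = j + t$
$l{\left(I,O \right)} = 9 - 4 O$ ($l{\left(I,O \right)} = \left(5 + 4\right) - 4 O = 9 - 4 O$)
$\sqrt{l{\left(-13,D{\left(1,5 \right)} \right)} - 44} = \sqrt{\left(9 - 4\right) - 44} = \sqrt{5 - 44} = \sqrt{-39} = i \sqrt{39}$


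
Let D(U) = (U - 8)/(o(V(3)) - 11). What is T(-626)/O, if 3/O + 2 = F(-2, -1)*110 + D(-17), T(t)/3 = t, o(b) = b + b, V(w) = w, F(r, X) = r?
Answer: 135842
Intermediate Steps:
o(b) = 2*b
T(t) = 3*t
D(U) = 8/5 - U/5 (D(U) = (U - 8)/(2*3 - 11) = (-8 + U)/(6 - 11) = (-8 + U)/(-5) = (-8 + U)*(-1/5) = 8/5 - U/5)
O = -3/217 (O = 3/(-2 + (-2*110 + (8/5 - 1/5*(-17)))) = 3/(-2 + (-220 + (8/5 + 17/5))) = 3/(-2 + (-220 + 5)) = 3/(-2 - 215) = 3/(-217) = 3*(-1/217) = -3/217 ≈ -0.013825)
T(-626)/O = (3*(-626))/(-3/217) = -1878*(-217/3) = 135842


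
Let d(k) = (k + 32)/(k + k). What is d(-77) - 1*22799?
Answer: -3511001/154 ≈ -22799.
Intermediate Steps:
d(k) = (32 + k)/(2*k) (d(k) = (32 + k)/((2*k)) = (32 + k)*(1/(2*k)) = (32 + k)/(2*k))
d(-77) - 1*22799 = (½)*(32 - 77)/(-77) - 1*22799 = (½)*(-1/77)*(-45) - 22799 = 45/154 - 22799 = -3511001/154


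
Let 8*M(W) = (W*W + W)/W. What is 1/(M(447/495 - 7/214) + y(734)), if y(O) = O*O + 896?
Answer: 282480/152440963001 ≈ 1.8530e-6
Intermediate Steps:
y(O) = 896 + O² (y(O) = O² + 896 = 896 + O²)
M(W) = (W + W²)/(8*W) (M(W) = ((W*W + W)/W)/8 = ((W² + W)/W)/8 = ((W + W²)/W)/8 = (W + W²)/(8*W))
1/(M(447/495 - 7/214) + y(734)) = 1/((⅛ + (447/495 - 7/214)/8) + (896 + 734²)) = 1/((⅛ + (447*(1/495) - 7*1/214)/8) + (896 + 538756)) = 1/((⅛ + (149/165 - 7/214)/8) + 539652) = 1/((⅛ + (⅛)*(30731/35310)) + 539652) = 1/((⅛ + 30731/282480) + 539652) = 1/(66041/282480 + 539652) = 1/(152440963001/282480) = 282480/152440963001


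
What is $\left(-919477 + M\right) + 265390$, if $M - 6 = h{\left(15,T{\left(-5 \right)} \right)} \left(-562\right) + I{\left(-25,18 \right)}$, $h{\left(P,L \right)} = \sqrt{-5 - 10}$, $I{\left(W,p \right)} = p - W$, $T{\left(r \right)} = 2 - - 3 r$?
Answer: $-654038 - 562 i \sqrt{15} \approx -6.5404 \cdot 10^{5} - 2176.6 i$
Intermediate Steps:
$T{\left(r \right)} = 2 + 3 r$
$h{\left(P,L \right)} = i \sqrt{15}$ ($h{\left(P,L \right)} = \sqrt{-15} = i \sqrt{15}$)
$M = 49 - 562 i \sqrt{15}$ ($M = 6 + \left(i \sqrt{15} \left(-562\right) + \left(18 - -25\right)\right) = 6 + \left(- 562 i \sqrt{15} + \left(18 + 25\right)\right) = 6 + \left(- 562 i \sqrt{15} + 43\right) = 6 + \left(43 - 562 i \sqrt{15}\right) = 49 - 562 i \sqrt{15} \approx 49.0 - 2176.6 i$)
$\left(-919477 + M\right) + 265390 = \left(-919477 + \left(49 - 562 i \sqrt{15}\right)\right) + 265390 = \left(-919428 - 562 i \sqrt{15}\right) + 265390 = -654038 - 562 i \sqrt{15}$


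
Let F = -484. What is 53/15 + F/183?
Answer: 271/305 ≈ 0.88853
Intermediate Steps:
53/15 + F/183 = 53/15 - 484/183 = 271/305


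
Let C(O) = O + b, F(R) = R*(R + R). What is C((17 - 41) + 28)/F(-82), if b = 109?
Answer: 113/13448 ≈ 0.0084027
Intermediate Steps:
F(R) = 2*R² (F(R) = R*(2*R) = 2*R²)
C(O) = 109 + O (C(O) = O + 109 = 109 + O)
C((17 - 41) + 28)/F(-82) = (109 + ((17 - 41) + 28))/((2*(-82)²)) = (109 + (-24 + 28))/((2*6724)) = (109 + 4)/13448 = 113*(1/13448) = 113/13448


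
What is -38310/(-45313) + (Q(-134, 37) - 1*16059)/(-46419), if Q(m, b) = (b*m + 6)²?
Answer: -1108673167795/2103384147 ≈ -527.09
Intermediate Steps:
Q(m, b) = (6 + b*m)²
-38310/(-45313) + (Q(-134, 37) - 1*16059)/(-46419) = -38310/(-45313) + ((6 + 37*(-134))² - 1*16059)/(-46419) = -38310*(-1/45313) + ((6 - 4958)² - 16059)*(-1/46419) = 38310/45313 + ((-4952)² - 16059)*(-1/46419) = 38310/45313 + (24522304 - 16059)*(-1/46419) = 38310/45313 + 24506245*(-1/46419) = 38310/45313 - 24506245/46419 = -1108673167795/2103384147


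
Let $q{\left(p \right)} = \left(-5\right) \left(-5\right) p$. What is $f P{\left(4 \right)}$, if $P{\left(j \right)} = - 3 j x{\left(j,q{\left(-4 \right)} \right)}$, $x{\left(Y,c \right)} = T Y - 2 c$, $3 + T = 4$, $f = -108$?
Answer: $264384$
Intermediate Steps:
$T = 1$ ($T = -3 + 4 = 1$)
$q{\left(p \right)} = 25 p$
$x{\left(Y,c \right)} = Y - 2 c$ ($x{\left(Y,c \right)} = 1 Y - 2 c = Y - 2 c$)
$P{\left(j \right)} = - 3 j \left(200 + j\right)$ ($P{\left(j \right)} = - 3 j \left(j - 2 \cdot 25 \left(-4\right)\right) = - 3 j \left(j - -200\right) = - 3 j \left(j + 200\right) = - 3 j \left(200 + j\right)$)
$f P{\left(4 \right)} = - 108 \left(\left(-3\right) 4 \left(200 + 4\right)\right) = - 108 \left(\left(-3\right) 4 \cdot 204\right) = \left(-108\right) \left(-2448\right) = 264384$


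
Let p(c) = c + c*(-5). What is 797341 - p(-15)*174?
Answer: 786901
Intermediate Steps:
p(c) = -4*c (p(c) = c - 5*c = -4*c)
797341 - p(-15)*174 = 797341 - (-4*(-15))*174 = 797341 - 60*174 = 797341 - 1*10440 = 797341 - 10440 = 786901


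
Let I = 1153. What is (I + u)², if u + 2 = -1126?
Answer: 625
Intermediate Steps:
u = -1128 (u = -2 - 1126 = -1128)
(I + u)² = (1153 - 1128)² = 25² = 625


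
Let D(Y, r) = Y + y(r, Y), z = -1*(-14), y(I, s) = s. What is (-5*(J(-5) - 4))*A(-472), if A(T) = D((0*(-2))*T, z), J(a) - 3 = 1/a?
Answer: 0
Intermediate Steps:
J(a) = 3 + 1/a
z = 14
D(Y, r) = 2*Y (D(Y, r) = Y + Y = 2*Y)
A(T) = 0 (A(T) = 2*((0*(-2))*T) = 2*(0*T) = 2*0 = 0)
(-5*(J(-5) - 4))*A(-472) = -5*((3 + 1/(-5)) - 4)*0 = -5*((3 - ⅕) - 4)*0 = -5*(14/5 - 4)*0 = -5*(-6/5)*0 = 6*0 = 0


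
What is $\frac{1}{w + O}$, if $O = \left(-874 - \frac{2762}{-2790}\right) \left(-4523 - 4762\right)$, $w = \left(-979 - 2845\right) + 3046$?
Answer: $\frac{93}{753776177} \approx 1.2338 \cdot 10^{-7}$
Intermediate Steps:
$w = -778$ ($w = -3824 + 3046 = -778$)
$O = \frac{753848531}{93}$ ($O = \left(-874 - - \frac{1381}{1395}\right) \left(-9285\right) = \left(-874 + \frac{1381}{1395}\right) \left(-9285\right) = \left(- \frac{1217849}{1395}\right) \left(-9285\right) = \frac{753848531}{93} \approx 8.1059 \cdot 10^{6}$)
$\frac{1}{w + O} = \frac{1}{-778 + \frac{753848531}{93}} = \frac{1}{\frac{753776177}{93}} = \frac{93}{753776177}$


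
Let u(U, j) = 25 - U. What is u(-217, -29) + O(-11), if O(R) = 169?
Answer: 411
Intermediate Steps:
u(-217, -29) + O(-11) = (25 - 1*(-217)) + 169 = (25 + 217) + 169 = 242 + 169 = 411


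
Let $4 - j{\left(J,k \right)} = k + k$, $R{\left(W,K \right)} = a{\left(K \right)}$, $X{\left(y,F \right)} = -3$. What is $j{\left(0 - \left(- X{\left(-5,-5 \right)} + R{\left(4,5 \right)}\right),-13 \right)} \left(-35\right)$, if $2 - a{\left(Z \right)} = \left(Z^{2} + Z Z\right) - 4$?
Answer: $-1050$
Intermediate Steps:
$a{\left(Z \right)} = 6 - 2 Z^{2}$ ($a{\left(Z \right)} = 2 - \left(\left(Z^{2} + Z Z\right) - 4\right) = 2 - \left(\left(Z^{2} + Z^{2}\right) - 4\right) = 2 - \left(2 Z^{2} - 4\right) = 2 - \left(-4 + 2 Z^{2}\right) = 6 - 2 Z^{2}$)
$R{\left(W,K \right)} = 6 - 2 K^{2}$
$j{\left(J,k \right)} = 4 - 2 k$ ($j{\left(J,k \right)} = 4 - \left(k + k\right) = 4 - 2 k$)
$j{\left(0 - \left(- X{\left(-5,-5 \right)} + R{\left(4,5 \right)}\right),-13 \right)} \left(-35\right) = \left(4 - -26\right) \left(-35\right) = \left(4 + 26\right) \left(-35\right) = 30 \left(-35\right) = -1050$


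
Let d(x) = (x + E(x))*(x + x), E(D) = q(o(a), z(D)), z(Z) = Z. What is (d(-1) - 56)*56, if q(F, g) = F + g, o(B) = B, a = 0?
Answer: -2912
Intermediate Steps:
E(D) = D (E(D) = 0 + D = D)
d(x) = 4*x² (d(x) = (x + x)*(x + x) = (2*x)*(2*x) = 4*x²)
(d(-1) - 56)*56 = (4*(-1)² - 56)*56 = (4*1 - 56)*56 = (4 - 56)*56 = -52*56 = -2912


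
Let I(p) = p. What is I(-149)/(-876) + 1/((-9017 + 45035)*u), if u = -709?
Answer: 634162777/3728367252 ≈ 0.17009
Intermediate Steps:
I(-149)/(-876) + 1/((-9017 + 45035)*u) = -149/(-876) + 1/((-9017 + 45035)*(-709)) = -149*(-1/876) - 1/709/36018 = 149/876 + (1/36018)*(-1/709) = 149/876 - 1/25536762 = 634162777/3728367252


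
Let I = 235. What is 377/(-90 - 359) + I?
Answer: 105138/449 ≈ 234.16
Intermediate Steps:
377/(-90 - 359) + I = 377/(-90 - 359) + 235 = 377/(-449) + 235 = 377*(-1/449) + 235 = -377/449 + 235 = 105138/449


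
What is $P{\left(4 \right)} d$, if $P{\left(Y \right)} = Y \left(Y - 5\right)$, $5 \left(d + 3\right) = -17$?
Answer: $\frac{128}{5} \approx 25.6$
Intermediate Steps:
$d = - \frac{32}{5}$ ($d = -3 + \frac{1}{5} \left(-17\right) = -3 - \frac{17}{5} = - \frac{32}{5} \approx -6.4$)
$P{\left(Y \right)} = Y \left(-5 + Y\right)$
$P{\left(4 \right)} d = 4 \left(-5 + 4\right) \left(- \frac{32}{5}\right) = 4 \left(-1\right) \left(- \frac{32}{5}\right) = \left(-4\right) \left(- \frac{32}{5}\right) = \frac{128}{5}$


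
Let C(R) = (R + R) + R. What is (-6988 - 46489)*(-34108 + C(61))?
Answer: 1814207225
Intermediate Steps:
C(R) = 3*R (C(R) = 2*R + R = 3*R)
(-6988 - 46489)*(-34108 + C(61)) = (-6988 - 46489)*(-34108 + 3*61) = -53477*(-34108 + 183) = -53477*(-33925) = 1814207225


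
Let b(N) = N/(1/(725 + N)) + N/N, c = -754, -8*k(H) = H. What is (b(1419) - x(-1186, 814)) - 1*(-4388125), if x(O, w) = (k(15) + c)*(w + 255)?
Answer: 65907939/8 ≈ 8.2385e+6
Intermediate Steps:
k(H) = -H/8
x(O, w) = -1541985/8 - 6047*w/8 (x(O, w) = (-1/8*15 - 754)*(w + 255) = (-15/8 - 754)*(255 + w) = -6047*(255 + w)/8 = -1541985/8 - 6047*w/8)
b(N) = 1 + N*(725 + N) (b(N) = N*(725 + N) + 1 = 1 + N*(725 + N))
(b(1419) - x(-1186, 814)) - 1*(-4388125) = ((1 + 1419**2 + 725*1419) - (-1541985/8 - 6047/8*814)) - 1*(-4388125) = ((1 + 2013561 + 1028775) - (-1541985/8 - 2461129/4)) + 4388125 = (3042337 - 1*(-6464243/8)) + 4388125 = (3042337 + 6464243/8) + 4388125 = 30802939/8 + 4388125 = 65907939/8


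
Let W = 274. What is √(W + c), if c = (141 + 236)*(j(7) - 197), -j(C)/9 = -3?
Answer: 2*I*√15954 ≈ 252.62*I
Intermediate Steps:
j(C) = 27 (j(C) = -9*(-3) = 27)
c = -64090 (c = (141 + 236)*(27 - 197) = 377*(-170) = -64090)
√(W + c) = √(274 - 64090) = √(-63816) = 2*I*√15954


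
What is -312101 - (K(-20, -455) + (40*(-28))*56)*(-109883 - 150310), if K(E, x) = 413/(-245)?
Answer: -571201948522/35 ≈ -1.6320e+10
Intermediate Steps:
K(E, x) = -59/35 (K(E, x) = 413*(-1/245) = -59/35)
-312101 - (K(-20, -455) + (40*(-28))*56)*(-109883 - 150310) = -312101 - (-59/35 + (40*(-28))*56)*(-109883 - 150310) = -312101 - (-59/35 - 1120*56)*(-260193) = -312101 - (-59/35 - 62720)*(-260193) = -312101 - (-2195259)*(-260193)/35 = -312101 - 1*571191024987/35 = -312101 - 571191024987/35 = -571201948522/35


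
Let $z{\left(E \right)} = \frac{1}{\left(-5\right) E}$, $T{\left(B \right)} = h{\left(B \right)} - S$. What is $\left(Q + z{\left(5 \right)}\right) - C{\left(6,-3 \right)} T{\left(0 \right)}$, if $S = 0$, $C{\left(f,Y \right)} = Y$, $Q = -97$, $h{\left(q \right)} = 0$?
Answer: $0$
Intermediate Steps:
$T{\left(B \right)} = 0$ ($T{\left(B \right)} = 0 - 0 = 0 + 0 = 0$)
$z{\left(E \right)} = - \frac{1}{5 E}$
$\left(Q + z{\left(5 \right)}\right) - C{\left(6,-3 \right)} T{\left(0 \right)} = \left(-97 - \frac{1}{5 \cdot 5}\right) \left(-1\right) \left(-3\right) 0 = \left(-97 - \frac{1}{25}\right) 3 \cdot 0 = \left(-97 - \frac{1}{25}\right) 0 = \left(- \frac{2426}{25}\right) 0 = 0$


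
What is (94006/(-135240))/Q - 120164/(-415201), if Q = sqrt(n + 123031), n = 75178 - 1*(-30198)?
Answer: 120164/415201 - 47003*sqrt(228407)/15444881340 ≈ 0.28796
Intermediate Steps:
n = 105376 (n = 75178 + 30198 = 105376)
Q = sqrt(228407) (Q = sqrt(105376 + 123031) = sqrt(228407) ≈ 477.92)
(94006/(-135240))/Q - 120164/(-415201) = (94006/(-135240))/(sqrt(228407)) - 120164/(-415201) = (94006*(-1/135240))*(sqrt(228407)/228407) - 120164*(-1/415201) = -47003*sqrt(228407)/15444881340 + 120164/415201 = 120164/415201 - 47003*sqrt(228407)/15444881340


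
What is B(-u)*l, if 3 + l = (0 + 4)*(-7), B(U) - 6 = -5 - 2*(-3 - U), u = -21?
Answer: -1519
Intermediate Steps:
B(U) = 7 + 2*U (B(U) = 6 + (-5 - 2*(-3 - U)) = 6 + (-5 + (6 + 2*U)) = 6 + (1 + 2*U) = 7 + 2*U)
l = -31 (l = -3 + (0 + 4)*(-7) = -3 + 4*(-7) = -3 - 28 = -31)
B(-u)*l = (7 + 2*(-1*(-21)))*(-31) = (7 + 2*21)*(-31) = (7 + 42)*(-31) = 49*(-31) = -1519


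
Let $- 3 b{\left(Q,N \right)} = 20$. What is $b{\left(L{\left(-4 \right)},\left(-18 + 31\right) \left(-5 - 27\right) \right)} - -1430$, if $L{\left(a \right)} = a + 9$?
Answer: $\frac{4270}{3} \approx 1423.3$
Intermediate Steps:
$L{\left(a \right)} = 9 + a$
$b{\left(Q,N \right)} = - \frac{20}{3}$ ($b{\left(Q,N \right)} = \left(- \frac{1}{3}\right) 20 = - \frac{20}{3}$)
$b{\left(L{\left(-4 \right)},\left(-18 + 31\right) \left(-5 - 27\right) \right)} - -1430 = - \frac{20}{3} - -1430 = - \frac{20}{3} + 1430 = \frac{4270}{3}$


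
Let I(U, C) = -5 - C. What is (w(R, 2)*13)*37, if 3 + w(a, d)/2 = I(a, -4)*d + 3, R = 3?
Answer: -1924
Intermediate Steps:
w(a, d) = -2*d (w(a, d) = -6 + 2*((-5 - 1*(-4))*d + 3) = -6 + 2*((-5 + 4)*d + 3) = -6 + 2*(-d + 3) = -6 + 2*(3 - d) = -6 + (6 - 2*d) = -2*d)
(w(R, 2)*13)*37 = (-2*2*13)*37 = -4*13*37 = -52*37 = -1924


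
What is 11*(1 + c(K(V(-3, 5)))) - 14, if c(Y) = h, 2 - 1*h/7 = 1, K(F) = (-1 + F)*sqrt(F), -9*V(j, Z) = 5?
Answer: 74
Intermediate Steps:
V(j, Z) = -5/9 (V(j, Z) = -1/9*5 = -5/9)
K(F) = sqrt(F)*(-1 + F)
h = 7 (h = 14 - 7*1 = 14 - 7 = 7)
c(Y) = 7
11*(1 + c(K(V(-3, 5)))) - 14 = 11*(1 + 7) - 14 = 11*8 - 14 = 88 - 14 = 74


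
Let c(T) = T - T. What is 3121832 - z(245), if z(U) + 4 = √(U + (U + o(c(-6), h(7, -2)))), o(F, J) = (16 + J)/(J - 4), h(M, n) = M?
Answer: 3121836 - √4479/3 ≈ 3.1218e+6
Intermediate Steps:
c(T) = 0
o(F, J) = (16 + J)/(-4 + J)
z(U) = -4 + √(23/3 + 2*U) (z(U) = -4 + √(U + (U + (16 + 7)/(-4 + 7))) = -4 + √(U + (U + 23/3)) = -4 + √(U + (23/3 + U)) = -4 + √(23/3 + 2*U))
3121832 - z(245) = 3121832 - (-4 + √(69 + 18*245)/3) = 3121832 - (-4 + √(69 + 4410)/3) = 3121832 - (-4 + √4479/3) = 3121832 + (4 - √4479/3) = 3121836 - √4479/3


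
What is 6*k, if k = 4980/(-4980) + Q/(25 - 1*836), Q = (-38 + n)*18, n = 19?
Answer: -2814/811 ≈ -3.4698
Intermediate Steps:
Q = -342 (Q = (-38 + 19)*18 = -19*18 = -342)
k = -469/811 (k = 4980/(-4980) - 342/(25 - 1*836) = 4980*(-1/4980) - 342/(25 - 836) = -1 - 342/(-811) = -1 - 342*(-1/811) = -1 + 342/811 = -469/811 ≈ -0.57830)
6*k = 6*(-469/811) = -2814/811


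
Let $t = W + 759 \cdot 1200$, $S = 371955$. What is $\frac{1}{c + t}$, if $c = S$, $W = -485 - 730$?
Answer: $\frac{1}{1281540} \approx 7.8031 \cdot 10^{-7}$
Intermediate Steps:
$W = -1215$ ($W = -485 - 730 = -1215$)
$c = 371955$
$t = 909585$ ($t = -1215 + 759 \cdot 1200 = -1215 + 910800 = 909585$)
$\frac{1}{c + t} = \frac{1}{371955 + 909585} = \frac{1}{1281540}$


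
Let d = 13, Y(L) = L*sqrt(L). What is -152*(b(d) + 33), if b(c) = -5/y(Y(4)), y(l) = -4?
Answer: -5206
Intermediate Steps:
Y(L) = L**(3/2)
b(c) = 5/4 (b(c) = -5/(-4) = -5*(-1/4) = 5/4)
-152*(b(d) + 33) = -152*(5/4 + 33) = -152*137/4 = -5206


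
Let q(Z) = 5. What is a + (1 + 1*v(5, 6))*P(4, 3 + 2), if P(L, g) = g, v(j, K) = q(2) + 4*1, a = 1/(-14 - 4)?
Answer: 899/18 ≈ 49.944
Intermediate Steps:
a = -1/18 (a = 1/(-18) = -1/18 ≈ -0.055556)
v(j, K) = 9 (v(j, K) = 5 + 4*1 = 5 + 4 = 9)
a + (1 + 1*v(5, 6))*P(4, 3 + 2) = -1/18 + (1 + 1*9)*(3 + 2) = -1/18 + (1 + 9)*5 = -1/18 + 10*5 = -1/18 + 50 = 899/18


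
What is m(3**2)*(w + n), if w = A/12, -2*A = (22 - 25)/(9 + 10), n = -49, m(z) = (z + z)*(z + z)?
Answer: -603207/38 ≈ -15874.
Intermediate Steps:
m(z) = 4*z**2 (m(z) = (2*z)*(2*z) = 4*z**2)
A = 3/38 (A = -(22 - 25)/(2*(9 + 10)) = -(-3)/(2*19) = -1/2*(-3/19) = 3/38 ≈ 0.078947)
w = 1/152 (w = (3/38)/12 = (3/38)*(1/12) = 1/152 ≈ 0.0065789)
m(3**2)*(w + n) = (4*(3**2)**2)*(1/152 - 49) = (4*9**2)*(-7447/152) = (4*81)*(-7447/152) = 324*(-7447/152) = -603207/38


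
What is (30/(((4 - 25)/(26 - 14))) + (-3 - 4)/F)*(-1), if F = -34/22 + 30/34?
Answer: 5717/868 ≈ 6.5864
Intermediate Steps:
F = -124/187 (F = -34*1/22 + 30*(1/34) = -17/11 + 15/17 = -124/187 ≈ -0.66310)
(30/(((4 - 25)/(26 - 14))) + (-3 - 4)/F)*(-1) = (30/(((4 - 25)/(26 - 14))) + (-3 - 4)/(-124/187))*(-1) = (30/((-21/12)) - 7*(-187/124))*(-1) = (30/((-21*1/12)) + 1309/124)*(-1) = (30/(-7/4) + 1309/124)*(-1) = (30*(-4/7) + 1309/124)*(-1) = (-120/7 + 1309/124)*(-1) = -5717/868*(-1) = 5717/868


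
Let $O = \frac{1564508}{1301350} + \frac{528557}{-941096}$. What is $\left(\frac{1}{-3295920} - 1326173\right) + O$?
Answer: $- \frac{66913645417944951947413}{50456220824240400} \approx -1.3262 \cdot 10^{6}$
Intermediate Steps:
$O = \frac{392257284409}{612347639800}$ ($O = 1564508 \cdot \frac{1}{1301350} + 528557 \left(- \frac{1}{941096}\right) = \frac{782254}{650675} - \frac{528557}{941096} = \frac{392257284409}{612347639800} \approx 0.64058$)
$\left(\frac{1}{-3295920} - 1326173\right) + O = \left(\frac{1}{-3295920} - 1326173\right) + \frac{392257284409}{612347639800} = \left(- \frac{1}{3295920} - 1326173\right) + \frac{392257284409}{612347639800} = - \frac{4370960114161}{3295920} + \frac{392257284409}{612347639800} = - \frac{66913645417944951947413}{50456220824240400}$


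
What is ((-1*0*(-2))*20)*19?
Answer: 0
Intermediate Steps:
((-1*0*(-2))*20)*19 = ((0*(-2))*20)*19 = (0*20)*19 = 0*19 = 0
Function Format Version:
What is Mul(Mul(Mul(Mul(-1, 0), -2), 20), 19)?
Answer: 0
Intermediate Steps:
Mul(Mul(Mul(Mul(-1, 0), -2), 20), 19) = Mul(Mul(Mul(0, -2), 20), 19) = Mul(Mul(0, 20), 19) = Mul(0, 19) = 0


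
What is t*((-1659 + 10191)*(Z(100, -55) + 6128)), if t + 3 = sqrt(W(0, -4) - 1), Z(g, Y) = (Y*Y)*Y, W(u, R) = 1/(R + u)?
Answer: 4101682212 - 683613702*I*sqrt(5) ≈ 4.1017e+9 - 1.5286e+9*I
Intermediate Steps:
Z(g, Y) = Y**3 (Z(g, Y) = Y**2*Y = Y**3)
t = -3 + I*sqrt(5)/2 (t = -3 + sqrt(1/(-4 + 0) - 1) = -3 + sqrt(1/(-4) - 1) = -3 + sqrt(-1/4 - 1) = -3 + sqrt(-5/4) = -3 + I*sqrt(5)/2 ≈ -3.0 + 1.118*I)
t*((-1659 + 10191)*(Z(100, -55) + 6128)) = (-3 + I*sqrt(5)/2)*((-1659 + 10191)*((-55)**3 + 6128)) = (-3 + I*sqrt(5)/2)*(8532*(-166375 + 6128)) = (-3 + I*sqrt(5)/2)*(8532*(-160247)) = (-3 + I*sqrt(5)/2)*(-1367227404) = 4101682212 - 683613702*I*sqrt(5)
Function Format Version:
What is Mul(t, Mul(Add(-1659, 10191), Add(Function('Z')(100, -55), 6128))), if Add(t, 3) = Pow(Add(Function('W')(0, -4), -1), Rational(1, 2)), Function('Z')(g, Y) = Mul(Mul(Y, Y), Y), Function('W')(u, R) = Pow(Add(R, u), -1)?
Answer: Add(4101682212, Mul(-683613702, I, Pow(5, Rational(1, 2)))) ≈ Add(4.1017e+9, Mul(-1.5286e+9, I))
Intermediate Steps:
Function('Z')(g, Y) = Pow(Y, 3) (Function('Z')(g, Y) = Mul(Pow(Y, 2), Y) = Pow(Y, 3))
t = Add(-3, Mul(Rational(1, 2), I, Pow(5, Rational(1, 2)))) (t = Add(-3, Pow(Add(Pow(Add(-4, 0), -1), -1), Rational(1, 2))) = Add(-3, Pow(Add(Pow(-4, -1), -1), Rational(1, 2))) = Add(-3, Pow(Add(Rational(-1, 4), -1), Rational(1, 2))) = Add(-3, Pow(Rational(-5, 4), Rational(1, 2))) = Add(-3, Mul(Rational(1, 2), I, Pow(5, Rational(1, 2)))) ≈ Add(-3.0000, Mul(1.1180, I)))
Mul(t, Mul(Add(-1659, 10191), Add(Function('Z')(100, -55), 6128))) = Mul(Add(-3, Mul(Rational(1, 2), I, Pow(5, Rational(1, 2)))), Mul(Add(-1659, 10191), Add(Pow(-55, 3), 6128))) = Mul(Add(-3, Mul(Rational(1, 2), I, Pow(5, Rational(1, 2)))), Mul(8532, Add(-166375, 6128))) = Mul(Add(-3, Mul(Rational(1, 2), I, Pow(5, Rational(1, 2)))), Mul(8532, -160247)) = Mul(Add(-3, Mul(Rational(1, 2), I, Pow(5, Rational(1, 2)))), -1367227404) = Add(4101682212, Mul(-683613702, I, Pow(5, Rational(1, 2))))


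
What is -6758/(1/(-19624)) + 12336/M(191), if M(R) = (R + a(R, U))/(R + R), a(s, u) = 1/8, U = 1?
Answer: 202812137584/1529 ≈ 1.3264e+8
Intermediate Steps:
a(s, u) = ⅛
M(R) = (⅛ + R)/(2*R) (M(R) = (R + ⅛)/(R + R) = (⅛ + R)/((2*R)) = (⅛ + R)*(1/(2*R)) = (⅛ + R)/(2*R))
-6758/(1/(-19624)) + 12336/M(191) = -6758/(1/(-19624)) + 12336/(((1/16)*(1 + 8*191)/191)) = -6758/(-1/19624) + 12336/(((1/16)*(1/191)*(1 + 1528))) = -6758*(-19624) + 12336/(((1/16)*(1/191)*1529)) = 132618992 + 12336/(1529/3056) = 132618992 + 12336*(3056/1529) = 132618992 + 37698816/1529 = 202812137584/1529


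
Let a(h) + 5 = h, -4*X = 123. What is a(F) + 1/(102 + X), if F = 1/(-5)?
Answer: -1478/285 ≈ -5.1860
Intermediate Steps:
X = -123/4 (X = -¼*123 = -123/4 ≈ -30.750)
F = -⅕ ≈ -0.20000
a(h) = -5 + h
a(F) + 1/(102 + X) = (-5 - ⅕) + 1/(102 - 123/4) = -26/5 + 1/(285/4) = -26/5 + 4/285 = -1478/285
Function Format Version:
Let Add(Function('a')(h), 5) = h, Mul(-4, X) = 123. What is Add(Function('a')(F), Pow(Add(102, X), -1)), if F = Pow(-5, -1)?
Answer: Rational(-1478, 285) ≈ -5.1860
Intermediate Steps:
X = Rational(-123, 4) (X = Mul(Rational(-1, 4), 123) = Rational(-123, 4) ≈ -30.750)
F = Rational(-1, 5) ≈ -0.20000
Function('a')(h) = Add(-5, h)
Add(Function('a')(F), Pow(Add(102, X), -1)) = Add(Add(-5, Rational(-1, 5)), Pow(Add(102, Rational(-123, 4)), -1)) = Add(Rational(-26, 5), Pow(Rational(285, 4), -1)) = Add(Rational(-26, 5), Rational(4, 285)) = Rational(-1478, 285)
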